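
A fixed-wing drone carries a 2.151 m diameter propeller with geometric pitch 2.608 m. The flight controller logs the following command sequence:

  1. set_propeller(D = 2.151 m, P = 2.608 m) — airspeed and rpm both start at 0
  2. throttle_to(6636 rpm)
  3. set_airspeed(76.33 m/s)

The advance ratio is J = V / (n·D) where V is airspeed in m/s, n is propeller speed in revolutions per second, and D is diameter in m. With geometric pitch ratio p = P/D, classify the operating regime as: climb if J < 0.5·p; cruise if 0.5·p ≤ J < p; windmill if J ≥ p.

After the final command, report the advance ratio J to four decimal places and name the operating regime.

J = 0.3208, regime = climb

set_propeller: D = 2.151 m, P = 2.608 m (p = P/D = 1.212459); state ← (V=0, rpm=0)
throttle_to(6636): rpm ← 6636
set_airspeed(76.33): V ← 76.33 m/s
final state: V = 76.33 m/s, rpm = 6636 → n = rpm/60 = 110.600000 rev/s
J = V / (n·D) = 76.33 / (110.600000 × 2.151) = 0.320848
regime bands: climb J<0.6062 | cruise [0.6062, 1.2125) | windmill J≥1.2125
J = 0.3208 → climb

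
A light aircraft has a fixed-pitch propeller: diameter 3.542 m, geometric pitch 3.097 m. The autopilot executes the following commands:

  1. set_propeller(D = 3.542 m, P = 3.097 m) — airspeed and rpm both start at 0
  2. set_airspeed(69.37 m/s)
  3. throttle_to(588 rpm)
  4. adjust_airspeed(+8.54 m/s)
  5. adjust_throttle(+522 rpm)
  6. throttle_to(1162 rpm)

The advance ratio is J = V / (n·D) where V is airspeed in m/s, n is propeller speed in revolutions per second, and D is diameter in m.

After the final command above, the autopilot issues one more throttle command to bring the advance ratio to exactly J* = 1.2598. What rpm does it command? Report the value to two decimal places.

rpm = 1047.60

set_propeller: D = 3.542 m, P = 3.097 m (p = P/D = 0.874365); state ← (V=0, rpm=0)
set_airspeed(69.37): V ← 69.37 m/s
throttle_to(588): rpm ← 588
adjust_airspeed(+8.54): V ← 69.37 +8.54 = 77.91 m/s
adjust_throttle(+522): rpm ← 588 +522 = 1110
throttle_to(1162): rpm ← 1162
final state: V = 77.91 m/s, rpm = 1162 → n = rpm/60 = 19.366667 rev/s
target J* = 1.2598; solve J* = V/(n·D) for n: n = V/(J*·D) = 77.91/(1.2598 × 3.542) = 17.459952 rev/s
rpm = 60·n = 1047.597115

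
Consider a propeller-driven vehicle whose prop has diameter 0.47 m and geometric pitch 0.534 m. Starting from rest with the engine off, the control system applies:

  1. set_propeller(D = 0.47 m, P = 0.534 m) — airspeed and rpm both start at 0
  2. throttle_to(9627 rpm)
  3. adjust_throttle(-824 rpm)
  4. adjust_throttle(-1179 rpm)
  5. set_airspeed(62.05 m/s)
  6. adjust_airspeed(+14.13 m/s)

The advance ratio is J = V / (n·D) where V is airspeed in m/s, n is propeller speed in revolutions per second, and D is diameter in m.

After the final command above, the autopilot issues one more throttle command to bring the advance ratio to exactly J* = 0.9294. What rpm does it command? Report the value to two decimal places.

rpm = 10463.85

set_propeller: D = 0.47 m, P = 0.534 m (p = P/D = 1.136170); state ← (V=0, rpm=0)
throttle_to(9627): rpm ← 9627
adjust_throttle(-824): rpm ← 9627 -824 = 8803
adjust_throttle(-1179): rpm ← 8803 -1179 = 7624
set_airspeed(62.05): V ← 62.05 m/s
adjust_airspeed(+14.13): V ← 62.05 +14.13 = 76.18 m/s
final state: V = 76.18 m/s, rpm = 7624 → n = rpm/60 = 127.066667 rev/s
target J* = 0.9294; solve J* = V/(n·D) for n: n = V/(J*·D) = 76.18/(0.9294 × 0.47) = 174.397575 rev/s
rpm = 60·n = 10463.854511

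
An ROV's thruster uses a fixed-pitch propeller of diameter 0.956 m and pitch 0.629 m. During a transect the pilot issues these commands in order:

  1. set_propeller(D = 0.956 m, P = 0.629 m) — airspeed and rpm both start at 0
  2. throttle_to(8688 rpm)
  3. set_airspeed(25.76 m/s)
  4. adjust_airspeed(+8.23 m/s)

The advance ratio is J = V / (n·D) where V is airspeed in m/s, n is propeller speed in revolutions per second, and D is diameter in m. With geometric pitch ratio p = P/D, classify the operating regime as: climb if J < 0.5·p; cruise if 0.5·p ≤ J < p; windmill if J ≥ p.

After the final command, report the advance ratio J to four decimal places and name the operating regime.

set_propeller: D = 0.956 m, P = 0.629 m (p = P/D = 0.657950); state ← (V=0, rpm=0)
throttle_to(8688): rpm ← 8688
set_airspeed(25.76): V ← 25.76 m/s
adjust_airspeed(+8.23): V ← 25.76 +8.23 = 33.99 m/s
final state: V = 33.99 m/s, rpm = 8688 → n = rpm/60 = 144.800000 rev/s
J = V / (n·D) = 33.99 / (144.800000 × 0.956) = 0.245541
regime bands: climb J<0.3290 | cruise [0.3290, 0.6579) | windmill J≥0.6579
J = 0.2455 → climb

J = 0.2455, regime = climb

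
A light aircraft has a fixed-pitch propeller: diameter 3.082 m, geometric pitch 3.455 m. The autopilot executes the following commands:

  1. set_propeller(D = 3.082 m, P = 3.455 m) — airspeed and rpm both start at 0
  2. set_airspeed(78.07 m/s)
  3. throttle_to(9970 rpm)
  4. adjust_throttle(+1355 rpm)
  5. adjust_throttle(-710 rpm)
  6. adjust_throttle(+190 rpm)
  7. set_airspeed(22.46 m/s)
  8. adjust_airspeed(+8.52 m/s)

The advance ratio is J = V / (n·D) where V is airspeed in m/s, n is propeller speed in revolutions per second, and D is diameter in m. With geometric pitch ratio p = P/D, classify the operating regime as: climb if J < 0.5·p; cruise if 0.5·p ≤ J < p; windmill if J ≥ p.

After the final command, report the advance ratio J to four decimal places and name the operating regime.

set_propeller: D = 3.082 m, P = 3.455 m (p = P/D = 1.121025); state ← (V=0, rpm=0)
set_airspeed(78.07): V ← 78.07 m/s
throttle_to(9970): rpm ← 9970
adjust_throttle(+1355): rpm ← 9970 +1355 = 11325
adjust_throttle(-710): rpm ← 11325 -710 = 10615
adjust_throttle(+190): rpm ← 10615 +190 = 10805
set_airspeed(22.46): V ← 22.46 m/s
adjust_airspeed(+8.52): V ← 22.46 +8.52 = 30.98 m/s
final state: V = 30.98 m/s, rpm = 10805 → n = rpm/60 = 180.083333 rev/s
J = V / (n·D) = 30.98 / (180.083333 × 3.082) = 0.055818
regime bands: climb J<0.5605 | cruise [0.5605, 1.1210) | windmill J≥1.1210
J = 0.0558 → climb

J = 0.0558, regime = climb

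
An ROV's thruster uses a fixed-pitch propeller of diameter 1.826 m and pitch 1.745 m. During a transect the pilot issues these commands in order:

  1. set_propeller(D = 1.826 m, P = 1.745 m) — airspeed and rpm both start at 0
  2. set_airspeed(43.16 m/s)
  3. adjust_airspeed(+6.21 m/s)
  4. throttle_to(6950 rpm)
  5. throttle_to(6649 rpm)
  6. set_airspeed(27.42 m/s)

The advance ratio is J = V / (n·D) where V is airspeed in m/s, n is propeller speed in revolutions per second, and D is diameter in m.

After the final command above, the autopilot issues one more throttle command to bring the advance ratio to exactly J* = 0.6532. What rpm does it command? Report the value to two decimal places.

rpm = 1379.34

set_propeller: D = 1.826 m, P = 1.745 m (p = P/D = 0.955641); state ← (V=0, rpm=0)
set_airspeed(43.16): V ← 43.16 m/s
adjust_airspeed(+6.21): V ← 43.16 +6.21 = 49.37 m/s
throttle_to(6950): rpm ← 6950
throttle_to(6649): rpm ← 6649
set_airspeed(27.42): V ← 27.42 m/s
final state: V = 27.42 m/s, rpm = 6649 → n = rpm/60 = 110.816667 rev/s
target J* = 0.6532; solve J* = V/(n·D) for n: n = V/(J*·D) = 27.42/(0.6532 × 1.826) = 22.989022 rev/s
rpm = 60·n = 1379.341337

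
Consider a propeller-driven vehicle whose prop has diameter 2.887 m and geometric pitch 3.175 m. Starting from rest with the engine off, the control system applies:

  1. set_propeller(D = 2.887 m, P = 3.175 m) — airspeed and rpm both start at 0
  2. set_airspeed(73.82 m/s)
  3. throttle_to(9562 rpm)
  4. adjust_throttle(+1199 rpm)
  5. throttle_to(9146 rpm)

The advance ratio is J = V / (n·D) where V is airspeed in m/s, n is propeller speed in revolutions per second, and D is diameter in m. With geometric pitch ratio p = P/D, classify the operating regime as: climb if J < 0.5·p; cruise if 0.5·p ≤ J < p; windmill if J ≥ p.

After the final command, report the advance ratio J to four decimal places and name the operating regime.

J = 0.1677, regime = climb

set_propeller: D = 2.887 m, P = 3.175 m (p = P/D = 1.099758); state ← (V=0, rpm=0)
set_airspeed(73.82): V ← 73.82 m/s
throttle_to(9562): rpm ← 9562
adjust_throttle(+1199): rpm ← 9562 +1199 = 10761
throttle_to(9146): rpm ← 9146
final state: V = 73.82 m/s, rpm = 9146 → n = rpm/60 = 152.433333 rev/s
J = V / (n·D) = 73.82 / (152.433333 × 2.887) = 0.167744
regime bands: climb J<0.5499 | cruise [0.5499, 1.0998) | windmill J≥1.0998
J = 0.1677 → climb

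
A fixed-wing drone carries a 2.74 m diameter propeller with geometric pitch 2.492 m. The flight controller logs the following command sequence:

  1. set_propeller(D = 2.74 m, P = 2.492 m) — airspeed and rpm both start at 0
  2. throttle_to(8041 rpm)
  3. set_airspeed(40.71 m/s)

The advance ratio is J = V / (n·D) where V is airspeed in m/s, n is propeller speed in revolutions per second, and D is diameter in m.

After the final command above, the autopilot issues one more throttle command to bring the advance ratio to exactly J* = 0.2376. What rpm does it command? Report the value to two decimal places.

rpm = 3751.94

set_propeller: D = 2.74 m, P = 2.492 m (p = P/D = 0.909489); state ← (V=0, rpm=0)
throttle_to(8041): rpm ← 8041
set_airspeed(40.71): V ← 40.71 m/s
final state: V = 40.71 m/s, rpm = 8041 → n = rpm/60 = 134.016667 rev/s
target J* = 0.2376; solve J* = V/(n·D) for n: n = V/(J*·D) = 40.71/(0.2376 × 2.74) = 62.532257 rev/s
rpm = 60·n = 3751.935413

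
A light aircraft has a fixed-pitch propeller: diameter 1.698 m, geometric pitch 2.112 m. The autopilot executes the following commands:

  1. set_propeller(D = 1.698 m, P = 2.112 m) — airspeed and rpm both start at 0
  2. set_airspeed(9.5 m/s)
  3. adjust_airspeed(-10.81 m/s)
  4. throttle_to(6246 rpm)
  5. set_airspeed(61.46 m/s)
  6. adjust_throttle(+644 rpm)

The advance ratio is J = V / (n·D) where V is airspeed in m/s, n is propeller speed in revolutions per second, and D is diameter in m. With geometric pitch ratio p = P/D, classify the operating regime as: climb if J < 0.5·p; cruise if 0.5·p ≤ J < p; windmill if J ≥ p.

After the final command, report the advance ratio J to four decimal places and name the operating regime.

J = 0.3152, regime = climb

set_propeller: D = 1.698 m, P = 2.112 m (p = P/D = 1.243816); state ← (V=0, rpm=0)
set_airspeed(9.5): V ← 9.5 m/s
adjust_airspeed(-10.81): V ← 9.5 -10.81 = -1.31 m/s
throttle_to(6246): rpm ← 6246
set_airspeed(61.46): V ← 61.46 m/s
adjust_throttle(+644): rpm ← 6246 +644 = 6890
final state: V = 61.46 m/s, rpm = 6890 → n = rpm/60 = 114.833333 rev/s
J = V / (n·D) = 61.46 / (114.833333 × 1.698) = 0.315201
regime bands: climb J<0.6219 | cruise [0.6219, 1.2438) | windmill J≥1.2438
J = 0.3152 → climb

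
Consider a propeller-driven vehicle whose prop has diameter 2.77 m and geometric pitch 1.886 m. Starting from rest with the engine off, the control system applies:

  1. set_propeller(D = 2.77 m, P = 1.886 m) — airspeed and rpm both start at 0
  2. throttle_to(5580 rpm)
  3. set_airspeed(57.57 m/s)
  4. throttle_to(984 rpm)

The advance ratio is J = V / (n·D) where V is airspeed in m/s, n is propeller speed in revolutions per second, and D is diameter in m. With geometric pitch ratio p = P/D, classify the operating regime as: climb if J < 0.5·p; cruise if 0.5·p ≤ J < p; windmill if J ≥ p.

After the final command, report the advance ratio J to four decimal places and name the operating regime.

set_propeller: D = 2.77 m, P = 1.886 m (p = P/D = 0.680866); state ← (V=0, rpm=0)
throttle_to(5580): rpm ← 5580
set_airspeed(57.57): V ← 57.57 m/s
throttle_to(984): rpm ← 984
final state: V = 57.57 m/s, rpm = 984 → n = rpm/60 = 16.400000 rev/s
J = V / (n·D) = 57.57 / (16.400000 × 2.77) = 1.267280
regime bands: climb J<0.3404 | cruise [0.3404, 0.6809) | windmill J≥0.6809
J = 1.2673 → windmill

J = 1.2673, regime = windmill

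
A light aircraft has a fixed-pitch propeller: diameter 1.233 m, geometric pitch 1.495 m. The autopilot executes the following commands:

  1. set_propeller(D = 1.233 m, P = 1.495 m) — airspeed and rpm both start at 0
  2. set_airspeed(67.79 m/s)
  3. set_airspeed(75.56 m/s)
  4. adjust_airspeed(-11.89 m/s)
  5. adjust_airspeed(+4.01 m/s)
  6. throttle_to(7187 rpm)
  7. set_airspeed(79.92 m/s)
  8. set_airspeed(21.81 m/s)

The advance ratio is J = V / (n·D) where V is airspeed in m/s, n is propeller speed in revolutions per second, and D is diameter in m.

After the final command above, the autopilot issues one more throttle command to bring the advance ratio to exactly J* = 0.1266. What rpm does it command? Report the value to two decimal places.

rpm = 8383.21

set_propeller: D = 1.233 m, P = 1.495 m (p = P/D = 1.212490); state ← (V=0, rpm=0)
set_airspeed(67.79): V ← 67.79 m/s
set_airspeed(75.56): V ← 75.56 m/s
adjust_airspeed(-11.89): V ← 75.56 -11.89 = 63.67 m/s
adjust_airspeed(+4.01): V ← 63.67 +4.01 = 67.68 m/s
throttle_to(7187): rpm ← 7187
set_airspeed(79.92): V ← 79.92 m/s
set_airspeed(21.81): V ← 21.81 m/s
final state: V = 21.81 m/s, rpm = 7187 → n = rpm/60 = 119.783333 rev/s
target J* = 0.1266; solve J* = V/(n·D) for n: n = V/(J*·D) = 21.81/(0.1266 × 1.233) = 139.720099 rev/s
rpm = 60·n = 8383.205913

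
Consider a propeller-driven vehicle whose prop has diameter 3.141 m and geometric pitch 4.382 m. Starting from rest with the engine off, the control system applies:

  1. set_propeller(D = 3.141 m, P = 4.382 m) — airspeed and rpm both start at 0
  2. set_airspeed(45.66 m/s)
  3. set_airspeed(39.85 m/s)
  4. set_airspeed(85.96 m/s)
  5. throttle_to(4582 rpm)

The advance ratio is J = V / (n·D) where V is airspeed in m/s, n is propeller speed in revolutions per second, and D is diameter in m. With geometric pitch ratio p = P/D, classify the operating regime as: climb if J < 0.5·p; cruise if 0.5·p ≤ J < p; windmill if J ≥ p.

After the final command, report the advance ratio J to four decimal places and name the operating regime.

set_propeller: D = 3.141 m, P = 4.382 m (p = P/D = 1.395097); state ← (V=0, rpm=0)
set_airspeed(45.66): V ← 45.66 m/s
set_airspeed(39.85): V ← 39.85 m/s
set_airspeed(85.96): V ← 85.96 m/s
throttle_to(4582): rpm ← 4582
final state: V = 85.96 m/s, rpm = 4582 → n = rpm/60 = 76.366667 rev/s
J = V / (n·D) = 85.96 / (76.366667 × 3.141) = 0.358364
regime bands: climb J<0.6975 | cruise [0.6975, 1.3951) | windmill J≥1.3951
J = 0.3584 → climb

J = 0.3584, regime = climb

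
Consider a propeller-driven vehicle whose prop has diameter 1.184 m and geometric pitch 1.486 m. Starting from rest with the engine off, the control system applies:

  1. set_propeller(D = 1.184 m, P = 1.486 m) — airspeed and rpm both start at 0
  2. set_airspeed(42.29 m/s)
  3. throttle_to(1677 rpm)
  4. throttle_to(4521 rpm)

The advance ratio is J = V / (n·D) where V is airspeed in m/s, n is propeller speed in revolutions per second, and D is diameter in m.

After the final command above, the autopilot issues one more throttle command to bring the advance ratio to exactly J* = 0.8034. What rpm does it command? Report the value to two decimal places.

rpm = 2667.51

set_propeller: D = 1.184 m, P = 1.486 m (p = P/D = 1.255068); state ← (V=0, rpm=0)
set_airspeed(42.29): V ← 42.29 m/s
throttle_to(1677): rpm ← 1677
throttle_to(4521): rpm ← 4521
final state: V = 42.29 m/s, rpm = 4521 → n = rpm/60 = 75.350000 rev/s
target J* = 0.8034; solve J* = V/(n·D) for n: n = V/(J*·D) = 42.29/(0.8034 × 1.184) = 44.458433 rev/s
rpm = 60·n = 2667.506005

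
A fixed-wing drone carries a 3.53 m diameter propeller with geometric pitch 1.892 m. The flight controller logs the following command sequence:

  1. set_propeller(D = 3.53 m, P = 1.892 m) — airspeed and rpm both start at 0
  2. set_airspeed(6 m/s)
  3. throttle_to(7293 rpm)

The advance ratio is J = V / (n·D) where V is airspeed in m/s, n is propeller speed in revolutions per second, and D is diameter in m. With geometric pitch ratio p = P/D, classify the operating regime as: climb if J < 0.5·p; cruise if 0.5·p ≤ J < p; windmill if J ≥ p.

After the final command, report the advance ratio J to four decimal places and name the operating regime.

J = 0.0140, regime = climb

set_propeller: D = 3.53 m, P = 1.892 m (p = P/D = 0.535977); state ← (V=0, rpm=0)
set_airspeed(6): V ← 6 m/s
throttle_to(7293): rpm ← 7293
final state: V = 6 m/s, rpm = 7293 → n = rpm/60 = 121.550000 rev/s
J = V / (n·D) = 6 / (121.550000 × 3.53) = 0.013984
regime bands: climb J<0.2680 | cruise [0.2680, 0.5360) | windmill J≥0.5360
J = 0.0140 → climb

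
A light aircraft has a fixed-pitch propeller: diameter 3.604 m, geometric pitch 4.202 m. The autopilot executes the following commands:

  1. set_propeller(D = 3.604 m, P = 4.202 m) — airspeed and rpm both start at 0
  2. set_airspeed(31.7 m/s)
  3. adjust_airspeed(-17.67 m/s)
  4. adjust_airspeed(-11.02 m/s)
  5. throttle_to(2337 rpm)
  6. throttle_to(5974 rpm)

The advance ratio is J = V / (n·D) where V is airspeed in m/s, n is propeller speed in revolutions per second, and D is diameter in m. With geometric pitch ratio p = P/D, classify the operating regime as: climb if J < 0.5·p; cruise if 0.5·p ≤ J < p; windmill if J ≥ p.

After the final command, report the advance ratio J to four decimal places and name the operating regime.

set_propeller: D = 3.604 m, P = 4.202 m (p = P/D = 1.165927); state ← (V=0, rpm=0)
set_airspeed(31.7): V ← 31.7 m/s
adjust_airspeed(-17.67): V ← 31.7 -17.67 = 14.03 m/s
adjust_airspeed(-11.02): V ← 14.03 -11.02 = 3.01 m/s
throttle_to(2337): rpm ← 2337
throttle_to(5974): rpm ← 5974
final state: V = 3.01 m/s, rpm = 5974 → n = rpm/60 = 99.566667 rev/s
J = V / (n·D) = 3.01 / (99.566667 × 3.604) = 0.008388
regime bands: climb J<0.5830 | cruise [0.5830, 1.1659) | windmill J≥1.1659
J = 0.0084 → climb

J = 0.0084, regime = climb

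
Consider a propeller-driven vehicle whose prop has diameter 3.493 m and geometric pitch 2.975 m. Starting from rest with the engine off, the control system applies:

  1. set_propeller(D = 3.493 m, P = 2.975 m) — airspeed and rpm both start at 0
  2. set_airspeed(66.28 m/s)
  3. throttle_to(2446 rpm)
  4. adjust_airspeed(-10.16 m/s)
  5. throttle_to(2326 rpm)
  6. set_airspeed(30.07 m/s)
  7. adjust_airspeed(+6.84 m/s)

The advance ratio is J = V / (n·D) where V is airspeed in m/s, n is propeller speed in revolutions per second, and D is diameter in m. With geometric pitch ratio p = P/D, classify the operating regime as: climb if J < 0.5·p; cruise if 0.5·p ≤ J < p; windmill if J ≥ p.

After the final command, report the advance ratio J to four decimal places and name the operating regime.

set_propeller: D = 3.493 m, P = 2.975 m (p = P/D = 0.851703); state ← (V=0, rpm=0)
set_airspeed(66.28): V ← 66.28 m/s
throttle_to(2446): rpm ← 2446
adjust_airspeed(-10.16): V ← 66.28 -10.16 = 56.12 m/s
throttle_to(2326): rpm ← 2326
set_airspeed(30.07): V ← 30.07 m/s
adjust_airspeed(+6.84): V ← 30.07 +6.84 = 36.91 m/s
final state: V = 36.91 m/s, rpm = 2326 → n = rpm/60 = 38.766667 rev/s
J = V / (n·D) = 36.91 / (38.766667 × 3.493) = 0.272576
regime bands: climb J<0.4259 | cruise [0.4259, 0.8517) | windmill J≥0.8517
J = 0.2726 → climb

J = 0.2726, regime = climb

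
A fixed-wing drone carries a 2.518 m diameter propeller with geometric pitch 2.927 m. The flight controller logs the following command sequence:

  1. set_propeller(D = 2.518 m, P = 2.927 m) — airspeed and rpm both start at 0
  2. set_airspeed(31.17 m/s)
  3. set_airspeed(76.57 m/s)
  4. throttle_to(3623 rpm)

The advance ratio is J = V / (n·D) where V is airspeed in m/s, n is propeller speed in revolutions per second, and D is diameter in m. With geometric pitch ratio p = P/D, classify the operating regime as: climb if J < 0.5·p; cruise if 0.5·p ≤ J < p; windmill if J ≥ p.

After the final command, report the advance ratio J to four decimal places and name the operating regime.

J = 0.5036, regime = climb

set_propeller: D = 2.518 m, P = 2.927 m (p = P/D = 1.162431); state ← (V=0, rpm=0)
set_airspeed(31.17): V ← 31.17 m/s
set_airspeed(76.57): V ← 76.57 m/s
throttle_to(3623): rpm ← 3623
final state: V = 76.57 m/s, rpm = 3623 → n = rpm/60 = 60.383333 rev/s
J = V / (n·D) = 76.57 / (60.383333 × 2.518) = 0.503600
regime bands: climb J<0.5812 | cruise [0.5812, 1.1624) | windmill J≥1.1624
J = 0.5036 → climb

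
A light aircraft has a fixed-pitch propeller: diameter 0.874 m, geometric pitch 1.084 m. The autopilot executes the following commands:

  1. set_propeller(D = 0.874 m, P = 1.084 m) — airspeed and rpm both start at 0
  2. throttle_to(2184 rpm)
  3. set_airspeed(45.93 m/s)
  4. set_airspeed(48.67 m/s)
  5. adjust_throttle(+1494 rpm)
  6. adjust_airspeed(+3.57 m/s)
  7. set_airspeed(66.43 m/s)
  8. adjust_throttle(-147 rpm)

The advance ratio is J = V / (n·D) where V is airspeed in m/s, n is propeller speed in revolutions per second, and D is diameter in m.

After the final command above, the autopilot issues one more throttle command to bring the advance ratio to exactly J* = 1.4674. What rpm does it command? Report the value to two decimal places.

rpm = 3107.82

set_propeller: D = 0.874 m, P = 1.084 m (p = P/D = 1.240275); state ← (V=0, rpm=0)
throttle_to(2184): rpm ← 2184
set_airspeed(45.93): V ← 45.93 m/s
set_airspeed(48.67): V ← 48.67 m/s
adjust_throttle(+1494): rpm ← 2184 +1494 = 3678
adjust_airspeed(+3.57): V ← 48.67 +3.57 = 52.24 m/s
set_airspeed(66.43): V ← 66.43 m/s
adjust_throttle(-147): rpm ← 3678 -147 = 3531
final state: V = 66.43 m/s, rpm = 3531 → n = rpm/60 = 58.850000 rev/s
target J* = 1.4674; solve J* = V/(n·D) for n: n = V/(J*·D) = 66.43/(1.4674 × 0.874) = 51.796964 rev/s
rpm = 60·n = 3107.817841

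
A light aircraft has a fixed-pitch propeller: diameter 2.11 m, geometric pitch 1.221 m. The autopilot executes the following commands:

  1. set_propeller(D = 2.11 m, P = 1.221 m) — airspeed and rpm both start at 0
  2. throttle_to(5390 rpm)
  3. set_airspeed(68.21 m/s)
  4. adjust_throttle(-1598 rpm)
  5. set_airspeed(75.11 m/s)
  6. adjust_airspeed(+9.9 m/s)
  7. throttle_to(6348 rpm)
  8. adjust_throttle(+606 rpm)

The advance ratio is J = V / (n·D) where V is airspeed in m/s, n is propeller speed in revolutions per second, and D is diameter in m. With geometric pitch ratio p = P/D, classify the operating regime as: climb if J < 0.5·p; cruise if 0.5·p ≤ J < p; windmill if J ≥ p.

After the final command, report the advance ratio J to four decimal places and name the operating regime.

set_propeller: D = 2.11 m, P = 1.221 m (p = P/D = 0.578673); state ← (V=0, rpm=0)
throttle_to(5390): rpm ← 5390
set_airspeed(68.21): V ← 68.21 m/s
adjust_throttle(-1598): rpm ← 5390 -1598 = 3792
set_airspeed(75.11): V ← 75.11 m/s
adjust_airspeed(+9.9): V ← 75.11 +9.9 = 85.01 m/s
throttle_to(6348): rpm ← 6348
adjust_throttle(+606): rpm ← 6348 +606 = 6954
final state: V = 85.01 m/s, rpm = 6954 → n = rpm/60 = 115.900000 rev/s
J = V / (n·D) = 85.01 / (115.900000 × 2.11) = 0.347619
regime bands: climb J<0.2893 | cruise [0.2893, 0.5787) | windmill J≥0.5787
J = 0.3476 → cruise

J = 0.3476, regime = cruise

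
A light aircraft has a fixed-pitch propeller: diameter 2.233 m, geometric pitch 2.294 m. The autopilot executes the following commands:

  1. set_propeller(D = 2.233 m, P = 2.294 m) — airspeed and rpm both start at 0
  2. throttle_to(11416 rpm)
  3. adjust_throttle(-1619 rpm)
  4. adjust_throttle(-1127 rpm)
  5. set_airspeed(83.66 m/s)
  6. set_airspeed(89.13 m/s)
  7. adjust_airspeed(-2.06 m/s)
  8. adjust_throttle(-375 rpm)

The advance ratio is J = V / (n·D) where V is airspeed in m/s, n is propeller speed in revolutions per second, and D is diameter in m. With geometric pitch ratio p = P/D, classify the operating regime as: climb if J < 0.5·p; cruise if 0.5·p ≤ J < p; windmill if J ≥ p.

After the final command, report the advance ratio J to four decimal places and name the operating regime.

J = 0.2820, regime = climb

set_propeller: D = 2.233 m, P = 2.294 m (p = P/D = 1.027318); state ← (V=0, rpm=0)
throttle_to(11416): rpm ← 11416
adjust_throttle(-1619): rpm ← 11416 -1619 = 9797
adjust_throttle(-1127): rpm ← 9797 -1127 = 8670
set_airspeed(83.66): V ← 83.66 m/s
set_airspeed(89.13): V ← 89.13 m/s
adjust_airspeed(-2.06): V ← 89.13 -2.06 = 87.07 m/s
adjust_throttle(-375): rpm ← 8670 -375 = 8295
final state: V = 87.07 m/s, rpm = 8295 → n = rpm/60 = 138.250000 rev/s
J = V / (n·D) = 87.07 / (138.250000 × 2.233) = 0.282043
regime bands: climb J<0.5137 | cruise [0.5137, 1.0273) | windmill J≥1.0273
J = 0.2820 → climb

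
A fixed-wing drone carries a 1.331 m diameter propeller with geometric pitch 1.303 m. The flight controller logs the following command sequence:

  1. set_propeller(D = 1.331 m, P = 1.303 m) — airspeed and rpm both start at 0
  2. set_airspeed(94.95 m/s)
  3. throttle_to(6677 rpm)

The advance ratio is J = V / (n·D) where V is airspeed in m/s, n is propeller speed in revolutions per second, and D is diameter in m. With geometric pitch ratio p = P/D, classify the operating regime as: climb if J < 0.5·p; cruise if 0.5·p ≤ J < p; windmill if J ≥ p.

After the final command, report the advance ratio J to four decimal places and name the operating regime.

set_propeller: D = 1.331 m, P = 1.303 m (p = P/D = 0.978963); state ← (V=0, rpm=0)
set_airspeed(94.95): V ← 94.95 m/s
throttle_to(6677): rpm ← 6677
final state: V = 94.95 m/s, rpm = 6677 → n = rpm/60 = 111.283333 rev/s
J = V / (n·D) = 94.95 / (111.283333 × 1.331) = 0.641042
regime bands: climb J<0.4895 | cruise [0.4895, 0.9790) | windmill J≥0.9790
J = 0.6410 → cruise

J = 0.6410, regime = cruise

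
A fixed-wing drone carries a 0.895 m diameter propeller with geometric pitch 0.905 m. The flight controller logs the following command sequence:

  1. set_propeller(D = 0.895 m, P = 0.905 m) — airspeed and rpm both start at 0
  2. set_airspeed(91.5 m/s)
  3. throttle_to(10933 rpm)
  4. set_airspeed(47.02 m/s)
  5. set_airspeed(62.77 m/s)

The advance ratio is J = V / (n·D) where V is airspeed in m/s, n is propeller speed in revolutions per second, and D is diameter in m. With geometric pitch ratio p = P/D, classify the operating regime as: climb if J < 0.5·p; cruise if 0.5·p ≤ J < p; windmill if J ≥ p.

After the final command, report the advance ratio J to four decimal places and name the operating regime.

set_propeller: D = 0.895 m, P = 0.905 m (p = P/D = 1.011173); state ← (V=0, rpm=0)
set_airspeed(91.5): V ← 91.5 m/s
throttle_to(10933): rpm ← 10933
set_airspeed(47.02): V ← 47.02 m/s
set_airspeed(62.77): V ← 62.77 m/s
final state: V = 62.77 m/s, rpm = 10933 → n = rpm/60 = 182.216667 rev/s
J = V / (n·D) = 62.77 / (182.216667 × 0.895) = 0.384894
regime bands: climb J<0.5056 | cruise [0.5056, 1.0112) | windmill J≥1.0112
J = 0.3849 → climb

J = 0.3849, regime = climb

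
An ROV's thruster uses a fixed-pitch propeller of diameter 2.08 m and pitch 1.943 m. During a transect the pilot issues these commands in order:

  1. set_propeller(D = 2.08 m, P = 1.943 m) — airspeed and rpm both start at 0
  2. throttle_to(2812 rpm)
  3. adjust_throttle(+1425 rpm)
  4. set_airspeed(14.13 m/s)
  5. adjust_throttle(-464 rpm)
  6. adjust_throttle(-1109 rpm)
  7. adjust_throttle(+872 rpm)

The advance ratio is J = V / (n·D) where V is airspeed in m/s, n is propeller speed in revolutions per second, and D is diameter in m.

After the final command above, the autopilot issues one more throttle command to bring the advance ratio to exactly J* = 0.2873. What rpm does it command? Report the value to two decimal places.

set_propeller: D = 2.08 m, P = 1.943 m (p = P/D = 0.934135); state ← (V=0, rpm=0)
throttle_to(2812): rpm ← 2812
adjust_throttle(+1425): rpm ← 2812 +1425 = 4237
set_airspeed(14.13): V ← 14.13 m/s
adjust_throttle(-464): rpm ← 4237 -464 = 3773
adjust_throttle(-1109): rpm ← 3773 -1109 = 2664
adjust_throttle(+872): rpm ← 2664 +872 = 3536
final state: V = 14.13 m/s, rpm = 3536 → n = rpm/60 = 58.933333 rev/s
target J* = 0.2873; solve J* = V/(n·D) for n: n = V/(J*·D) = 14.13/(0.2873 × 2.08) = 23.645211 rev/s
rpm = 60·n = 1418.712683

rpm = 1418.71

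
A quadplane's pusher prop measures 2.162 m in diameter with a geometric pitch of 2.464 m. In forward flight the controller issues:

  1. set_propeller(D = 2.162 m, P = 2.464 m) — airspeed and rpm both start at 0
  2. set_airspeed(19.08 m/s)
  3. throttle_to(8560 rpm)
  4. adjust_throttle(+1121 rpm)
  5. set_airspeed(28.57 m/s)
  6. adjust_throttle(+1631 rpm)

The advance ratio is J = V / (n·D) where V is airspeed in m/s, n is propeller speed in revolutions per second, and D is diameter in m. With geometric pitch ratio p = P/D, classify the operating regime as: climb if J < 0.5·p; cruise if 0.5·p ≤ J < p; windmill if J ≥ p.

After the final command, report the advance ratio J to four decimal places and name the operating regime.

set_propeller: D = 2.162 m, P = 2.464 m (p = P/D = 1.139685); state ← (V=0, rpm=0)
set_airspeed(19.08): V ← 19.08 m/s
throttle_to(8560): rpm ← 8560
adjust_throttle(+1121): rpm ← 8560 +1121 = 9681
set_airspeed(28.57): V ← 28.57 m/s
adjust_throttle(+1631): rpm ← 9681 +1631 = 11312
final state: V = 28.57 m/s, rpm = 11312 → n = rpm/60 = 188.533333 rev/s
J = V / (n·D) = 28.57 / (188.533333 × 2.162) = 0.070092
regime bands: climb J<0.5698 | cruise [0.5698, 1.1397) | windmill J≥1.1397
J = 0.0701 → climb

J = 0.0701, regime = climb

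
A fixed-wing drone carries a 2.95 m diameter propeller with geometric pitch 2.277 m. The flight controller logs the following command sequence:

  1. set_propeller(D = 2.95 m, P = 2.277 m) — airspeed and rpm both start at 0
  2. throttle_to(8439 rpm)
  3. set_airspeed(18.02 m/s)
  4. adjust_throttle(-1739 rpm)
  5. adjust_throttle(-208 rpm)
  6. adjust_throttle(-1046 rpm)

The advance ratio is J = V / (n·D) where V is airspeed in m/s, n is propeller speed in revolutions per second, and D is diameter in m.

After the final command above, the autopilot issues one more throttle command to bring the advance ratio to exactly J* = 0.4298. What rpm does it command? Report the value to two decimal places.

set_propeller: D = 2.95 m, P = 2.277 m (p = P/D = 0.771864); state ← (V=0, rpm=0)
throttle_to(8439): rpm ← 8439
set_airspeed(18.02): V ← 18.02 m/s
adjust_throttle(-1739): rpm ← 8439 -1739 = 6700
adjust_throttle(-208): rpm ← 6700 -208 = 6492
adjust_throttle(-1046): rpm ← 6492 -1046 = 5446
final state: V = 18.02 m/s, rpm = 5446 → n = rpm/60 = 90.766667 rev/s
target J* = 0.4298; solve J* = V/(n·D) for n: n = V/(J*·D) = 18.02/(0.4298 × 2.95) = 14.212365 rev/s
rpm = 60·n = 852.741914

rpm = 852.74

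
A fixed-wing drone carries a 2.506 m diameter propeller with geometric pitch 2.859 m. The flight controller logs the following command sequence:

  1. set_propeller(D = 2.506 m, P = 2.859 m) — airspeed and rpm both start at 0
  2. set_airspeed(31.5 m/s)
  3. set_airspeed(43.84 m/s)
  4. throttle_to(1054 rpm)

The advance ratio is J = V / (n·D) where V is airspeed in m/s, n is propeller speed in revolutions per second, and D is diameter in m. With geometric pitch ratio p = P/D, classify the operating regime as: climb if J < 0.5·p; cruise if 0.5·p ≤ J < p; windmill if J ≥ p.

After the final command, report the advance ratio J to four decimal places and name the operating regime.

set_propeller: D = 2.506 m, P = 2.859 m (p = P/D = 1.140862); state ← (V=0, rpm=0)
set_airspeed(31.5): V ← 31.5 m/s
set_airspeed(43.84): V ← 43.84 m/s
throttle_to(1054): rpm ← 1054
final state: V = 43.84 m/s, rpm = 1054 → n = rpm/60 = 17.566667 rev/s
J = V / (n·D) = 43.84 / (17.566667 × 2.506) = 0.995864
regime bands: climb J<0.5704 | cruise [0.5704, 1.1409) | windmill J≥1.1409
J = 0.9959 → cruise

J = 0.9959, regime = cruise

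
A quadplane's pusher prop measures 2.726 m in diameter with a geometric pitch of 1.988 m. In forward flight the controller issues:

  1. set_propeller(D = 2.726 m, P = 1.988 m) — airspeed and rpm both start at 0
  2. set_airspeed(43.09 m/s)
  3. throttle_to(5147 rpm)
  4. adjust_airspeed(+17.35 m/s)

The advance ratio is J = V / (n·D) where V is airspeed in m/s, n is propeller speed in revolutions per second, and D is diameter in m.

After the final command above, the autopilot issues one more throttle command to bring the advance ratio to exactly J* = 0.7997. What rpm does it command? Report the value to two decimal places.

set_propeller: D = 2.726 m, P = 1.988 m (p = P/D = 0.729274); state ← (V=0, rpm=0)
set_airspeed(43.09): V ← 43.09 m/s
throttle_to(5147): rpm ← 5147
adjust_airspeed(+17.35): V ← 43.09 +17.35 = 60.44 m/s
final state: V = 60.44 m/s, rpm = 5147 → n = rpm/60 = 85.783333 rev/s
target J* = 0.7997; solve J* = V/(n·D) for n: n = V/(J*·D) = 60.44/(0.7997 × 2.726) = 27.724997 rev/s
rpm = 60·n = 1663.499821

rpm = 1663.50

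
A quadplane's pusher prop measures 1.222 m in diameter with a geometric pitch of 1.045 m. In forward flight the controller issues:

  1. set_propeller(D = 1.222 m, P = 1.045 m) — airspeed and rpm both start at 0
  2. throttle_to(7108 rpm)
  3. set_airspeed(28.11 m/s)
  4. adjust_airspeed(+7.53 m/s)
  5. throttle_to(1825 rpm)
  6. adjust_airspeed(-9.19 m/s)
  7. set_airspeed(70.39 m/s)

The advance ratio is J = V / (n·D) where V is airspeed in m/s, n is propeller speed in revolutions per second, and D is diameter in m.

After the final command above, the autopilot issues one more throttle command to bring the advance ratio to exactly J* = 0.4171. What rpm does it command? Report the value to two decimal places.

rpm = 8286.11

set_propeller: D = 1.222 m, P = 1.045 m (p = P/D = 0.855155); state ← (V=0, rpm=0)
throttle_to(7108): rpm ← 7108
set_airspeed(28.11): V ← 28.11 m/s
adjust_airspeed(+7.53): V ← 28.11 +7.53 = 35.64 m/s
throttle_to(1825): rpm ← 1825
adjust_airspeed(-9.19): V ← 35.64 -9.19 = 26.45 m/s
set_airspeed(70.39): V ← 70.39 m/s
final state: V = 70.39 m/s, rpm = 1825 → n = rpm/60 = 30.416667 rev/s
target J* = 0.4171; solve J* = V/(n·D) for n: n = V/(J*·D) = 70.39/(0.4171 × 1.222) = 138.101873 rev/s
rpm = 60·n = 8286.112394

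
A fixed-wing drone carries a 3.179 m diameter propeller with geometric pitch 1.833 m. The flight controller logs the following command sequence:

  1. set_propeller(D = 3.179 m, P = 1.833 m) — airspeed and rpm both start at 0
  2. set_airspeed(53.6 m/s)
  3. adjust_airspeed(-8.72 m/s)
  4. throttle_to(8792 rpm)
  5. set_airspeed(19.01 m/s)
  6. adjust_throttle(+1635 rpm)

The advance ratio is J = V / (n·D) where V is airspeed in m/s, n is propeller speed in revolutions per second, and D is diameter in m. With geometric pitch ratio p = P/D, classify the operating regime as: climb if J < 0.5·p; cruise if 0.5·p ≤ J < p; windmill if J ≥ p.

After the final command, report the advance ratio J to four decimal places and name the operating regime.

set_propeller: D = 3.179 m, P = 1.833 m (p = P/D = 0.576596); state ← (V=0, rpm=0)
set_airspeed(53.6): V ← 53.6 m/s
adjust_airspeed(-8.72): V ← 53.6 -8.72 = 44.88 m/s
throttle_to(8792): rpm ← 8792
set_airspeed(19.01): V ← 19.01 m/s
adjust_throttle(+1635): rpm ← 8792 +1635 = 10427
final state: V = 19.01 m/s, rpm = 10427 → n = rpm/60 = 173.783333 rev/s
J = V / (n·D) = 19.01 / (173.783333 × 3.179) = 0.034410
regime bands: climb J<0.2883 | cruise [0.2883, 0.5766) | windmill J≥0.5766
J = 0.0344 → climb

J = 0.0344, regime = climb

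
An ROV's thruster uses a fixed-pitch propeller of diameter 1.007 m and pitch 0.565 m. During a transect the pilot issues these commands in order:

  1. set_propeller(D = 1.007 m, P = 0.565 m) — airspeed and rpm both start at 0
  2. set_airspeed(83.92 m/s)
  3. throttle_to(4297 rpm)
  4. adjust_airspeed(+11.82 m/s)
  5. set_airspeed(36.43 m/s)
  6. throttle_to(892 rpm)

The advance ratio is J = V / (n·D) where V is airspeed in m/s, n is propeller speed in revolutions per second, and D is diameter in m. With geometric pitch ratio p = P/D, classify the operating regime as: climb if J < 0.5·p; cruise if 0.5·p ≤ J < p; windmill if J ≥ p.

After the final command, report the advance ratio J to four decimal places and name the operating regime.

set_propeller: D = 1.007 m, P = 0.565 m (p = P/D = 0.561072); state ← (V=0, rpm=0)
set_airspeed(83.92): V ← 83.92 m/s
throttle_to(4297): rpm ← 4297
adjust_airspeed(+11.82): V ← 83.92 +11.82 = 95.74 m/s
set_airspeed(36.43): V ← 36.43 m/s
throttle_to(892): rpm ← 892
final state: V = 36.43 m/s, rpm = 892 → n = rpm/60 = 14.866667 rev/s
J = V / (n·D) = 36.43 / (14.866667 × 1.007) = 2.433415
regime bands: climb J<0.2805 | cruise [0.2805, 0.5611) | windmill J≥0.5611
J = 2.4334 → windmill

J = 2.4334, regime = windmill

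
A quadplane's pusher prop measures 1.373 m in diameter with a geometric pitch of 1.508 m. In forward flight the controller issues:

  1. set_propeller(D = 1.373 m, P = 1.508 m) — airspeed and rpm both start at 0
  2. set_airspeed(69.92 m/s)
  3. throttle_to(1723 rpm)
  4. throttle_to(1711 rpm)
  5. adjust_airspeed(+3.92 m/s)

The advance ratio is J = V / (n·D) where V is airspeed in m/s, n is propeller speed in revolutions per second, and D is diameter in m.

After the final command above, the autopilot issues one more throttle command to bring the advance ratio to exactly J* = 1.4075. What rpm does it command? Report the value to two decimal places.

set_propeller: D = 1.373 m, P = 1.508 m (p = P/D = 1.098325); state ← (V=0, rpm=0)
set_airspeed(69.92): V ← 69.92 m/s
throttle_to(1723): rpm ← 1723
throttle_to(1711): rpm ← 1711
adjust_airspeed(+3.92): V ← 69.92 +3.92 = 73.84 m/s
final state: V = 73.84 m/s, rpm = 1711 → n = rpm/60 = 28.516667 rev/s
target J* = 1.4075; solve J* = V/(n·D) for n: n = V/(J*·D) = 73.84/(1.4075 × 1.373) = 38.209623 rev/s
rpm = 60·n = 2292.577351

rpm = 2292.58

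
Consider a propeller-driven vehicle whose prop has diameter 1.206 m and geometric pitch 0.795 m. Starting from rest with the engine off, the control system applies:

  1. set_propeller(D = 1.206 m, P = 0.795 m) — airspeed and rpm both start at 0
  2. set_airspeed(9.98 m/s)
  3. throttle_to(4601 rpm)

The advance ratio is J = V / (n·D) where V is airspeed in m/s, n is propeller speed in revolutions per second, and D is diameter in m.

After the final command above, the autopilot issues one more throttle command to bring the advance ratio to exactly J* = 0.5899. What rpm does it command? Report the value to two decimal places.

set_propeller: D = 1.206 m, P = 0.795 m (p = P/D = 0.659204); state ← (V=0, rpm=0)
set_airspeed(9.98): V ← 9.98 m/s
throttle_to(4601): rpm ← 4601
final state: V = 9.98 m/s, rpm = 4601 → n = rpm/60 = 76.683333 rev/s
target J* = 0.5899; solve J* = V/(n·D) for n: n = V/(J*·D) = 9.98/(0.5899 × 1.206) = 14.028293 rev/s
rpm = 60·n = 841.697598

rpm = 841.70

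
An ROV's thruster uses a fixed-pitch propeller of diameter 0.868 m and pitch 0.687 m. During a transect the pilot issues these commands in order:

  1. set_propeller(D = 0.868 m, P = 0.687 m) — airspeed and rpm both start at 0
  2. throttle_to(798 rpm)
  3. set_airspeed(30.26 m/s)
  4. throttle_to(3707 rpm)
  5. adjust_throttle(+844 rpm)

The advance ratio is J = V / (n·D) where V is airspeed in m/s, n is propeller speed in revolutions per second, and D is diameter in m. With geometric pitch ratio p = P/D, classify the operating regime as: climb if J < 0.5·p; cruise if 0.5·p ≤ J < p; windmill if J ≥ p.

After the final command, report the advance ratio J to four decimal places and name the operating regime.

set_propeller: D = 0.868 m, P = 0.687 m (p = P/D = 0.791475); state ← (V=0, rpm=0)
throttle_to(798): rpm ← 798
set_airspeed(30.26): V ← 30.26 m/s
throttle_to(3707): rpm ← 3707
adjust_throttle(+844): rpm ← 3707 +844 = 4551
final state: V = 30.26 m/s, rpm = 4551 → n = rpm/60 = 75.850000 rev/s
J = V / (n·D) = 30.26 / (75.850000 × 0.868) = 0.459614
regime bands: climb J<0.3957 | cruise [0.3957, 0.7915) | windmill J≥0.7915
J = 0.4596 → cruise

J = 0.4596, regime = cruise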